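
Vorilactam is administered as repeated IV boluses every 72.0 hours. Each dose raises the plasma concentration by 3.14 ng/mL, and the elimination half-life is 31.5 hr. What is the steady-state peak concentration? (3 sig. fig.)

3.95 ng/mL

k = ln 2 / 31.5 = 0.02200 hr⁻¹
Fraction remaining after one interval: e^(−kτ) = e^(−0.02200 × 72.0) = 0.2051
R = 1 / (1 − 0.2051) = 1.258
Css,max = 3.14 × 1.258 ≈ 3.95 ng/mL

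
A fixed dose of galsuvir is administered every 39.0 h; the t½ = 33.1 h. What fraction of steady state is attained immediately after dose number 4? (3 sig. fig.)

0.962

k = ln 2 / 33.1 = 0.02094 h⁻¹
f_n = 1 − e^(−nkτ) = 1 − e^(−4 × 0.02094 × 39.0) = 1 − e^(−3.267) = 1 − 0.03813 ≈ 0.962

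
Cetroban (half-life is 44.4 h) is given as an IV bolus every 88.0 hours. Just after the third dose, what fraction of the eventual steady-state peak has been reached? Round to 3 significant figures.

k = ln 2 / 44.4 = 0.01561 h⁻¹
f_n = 1 − e^(−nkτ) = 1 − e^(−3 × 0.01561 × 88.0) = 1 − e^(−4.121) = 1 − 0.01622 ≈ 0.984

0.984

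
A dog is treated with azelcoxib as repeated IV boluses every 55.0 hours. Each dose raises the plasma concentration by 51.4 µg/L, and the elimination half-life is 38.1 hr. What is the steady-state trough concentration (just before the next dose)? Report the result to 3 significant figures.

29.9 µg/L

k = ln 2 / 38.1 = 0.01819 hr⁻¹
Fraction remaining after one interval: e^(−kτ) = e^(−0.01819 × 55.0) = 0.3677
R = 1 / (1 − 0.3677) = 1.581
Css,max = 51.4 × 1.581 = 81.28 µg/L
Css,min = Css,max × e^(−kτ) = 81.28 × 0.3677 ≈ 29.9 µg/L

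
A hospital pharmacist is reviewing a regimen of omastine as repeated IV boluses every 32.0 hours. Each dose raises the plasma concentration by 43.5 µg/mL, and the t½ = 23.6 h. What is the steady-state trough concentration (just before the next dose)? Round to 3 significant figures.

27.9 µg/mL

k = ln 2 / 23.6 = 0.02937 h⁻¹
Fraction remaining after one interval: e^(−kτ) = e^(−0.02937 × 32.0) = 0.3907
R = 1 / (1 − 0.3907) = 1.641
Css,max = 43.5 × 1.641 = 71.39 µg/mL
Css,min = Css,max × e^(−kτ) = 71.39 × 0.3907 ≈ 27.9 µg/mL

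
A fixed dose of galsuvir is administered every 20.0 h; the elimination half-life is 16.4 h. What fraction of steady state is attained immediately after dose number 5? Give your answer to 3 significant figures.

k = ln 2 / 16.4 = 0.04227 h⁻¹
f_n = 1 − e^(−nkτ) = 1 − e^(−5 × 0.04227 × 20.0) = 1 − e^(−4.227) = 1 − 0.01460 ≈ 0.985

0.985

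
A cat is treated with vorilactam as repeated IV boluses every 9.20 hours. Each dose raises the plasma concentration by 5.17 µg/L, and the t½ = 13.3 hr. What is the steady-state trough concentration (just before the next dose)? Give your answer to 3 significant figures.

k = ln 2 / 13.3 = 0.05212 hr⁻¹
Fraction remaining after one interval: e^(−kτ) = e^(−0.05212 × 9.20) = 0.6191
R = 1 / (1 − 0.6191) = 2.625
Css,max = 5.17 × 2.625 = 13.57 µg/L
Css,min = Css,max × e^(−kτ) = 13.57 × 0.6191 ≈ 8.40 µg/L

8.40 µg/L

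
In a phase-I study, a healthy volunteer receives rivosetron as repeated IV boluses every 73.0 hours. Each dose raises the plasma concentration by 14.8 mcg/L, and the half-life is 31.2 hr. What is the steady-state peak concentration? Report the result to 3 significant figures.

18.4 mcg/L

k = ln 2 / 31.2 = 0.02222 hr⁻¹
Fraction remaining after one interval: e^(−kτ) = e^(−0.02222 × 73.0) = 0.1975
R = 1 / (1 − 0.1975) = 1.246
Css,max = 14.8 × 1.246 ≈ 18.4 mcg/L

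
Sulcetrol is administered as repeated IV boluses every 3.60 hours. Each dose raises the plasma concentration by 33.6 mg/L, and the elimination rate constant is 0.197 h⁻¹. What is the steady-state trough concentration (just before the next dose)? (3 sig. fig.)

32.5 mg/L

Fraction remaining after one interval: e^(−kτ) = e^(−0.1970 × 3.60) = 0.4920
R = 1 / (1 − 0.4920) = 1.969
Css,max = 33.6 × 1.969 = 66.15 mg/L
Css,min = Css,max × e^(−kτ) = 66.15 × 0.4920 ≈ 32.5 mg/L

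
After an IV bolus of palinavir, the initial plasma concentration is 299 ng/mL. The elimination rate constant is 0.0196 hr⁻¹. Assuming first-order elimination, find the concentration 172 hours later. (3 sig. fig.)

C(t) = C₀ e^(−kt) = 299 × e^(−0.01960 × 172) = 299 × e^(−3.371) = 299 × 0.03435 ≈ 10.3 ng/mL

10.3 ng/mL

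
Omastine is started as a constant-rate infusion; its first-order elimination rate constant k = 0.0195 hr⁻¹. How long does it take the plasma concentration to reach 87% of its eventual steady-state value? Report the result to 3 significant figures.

f = 1 − e^(−kt)  ⇒  t = −ln(1 − f) / k
t = −ln(1 − 0.87) / 0.01950 = 2.040 / 0.01950 ≈ 105 hours

105 hours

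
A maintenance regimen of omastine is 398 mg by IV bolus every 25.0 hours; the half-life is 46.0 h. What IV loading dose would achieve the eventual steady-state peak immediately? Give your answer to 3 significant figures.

1270 mg

k = ln 2 / 46.0 = 0.01507 h⁻¹
Accumulation ratio R = 1 / (1 − e^(−kτ)) = 1 / (1 − e^(−0.01507×25.0)) = 1 / (1 − 0.6861) = 3.186
Loading dose = maintenance dose × R = 398 × 3.186 ≈ 1270 mg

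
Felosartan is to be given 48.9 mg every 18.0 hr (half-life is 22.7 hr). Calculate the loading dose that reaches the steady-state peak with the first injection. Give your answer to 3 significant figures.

k = ln 2 / 22.7 = 0.03054 hr⁻¹
Accumulation ratio R = 1 / (1 − e^(−kτ)) = 1 / (1 − e^(−0.03054×18.0)) = 1 / (1 − 0.5772) = 2.365
Loading dose = maintenance dose × R = 48.9 × 2.365 ≈ 116 mg

116 mg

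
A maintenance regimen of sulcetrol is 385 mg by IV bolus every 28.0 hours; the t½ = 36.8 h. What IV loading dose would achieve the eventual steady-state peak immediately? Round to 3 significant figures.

k = ln 2 / 36.8 = 0.01884 h⁻¹
Accumulation ratio R = 1 / (1 − e^(−kτ)) = 1 / (1 − e^(−0.01884×28.0)) = 1 / (1 − 0.5901) = 2.440
Loading dose = maintenance dose × R = 385 × 2.440 ≈ 939 mg

939 mg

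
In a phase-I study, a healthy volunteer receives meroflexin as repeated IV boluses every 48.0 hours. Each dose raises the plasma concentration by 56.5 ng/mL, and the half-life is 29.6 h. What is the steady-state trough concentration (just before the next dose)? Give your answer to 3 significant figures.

27.2 ng/mL

k = ln 2 / 29.6 = 0.02342 h⁻¹
Fraction remaining after one interval: e^(−kτ) = e^(−0.02342 × 48.0) = 0.3250
R = 1 / (1 − 0.3250) = 1.481
Css,max = 56.5 × 1.481 = 83.70 ng/mL
Css,min = Css,max × e^(−kτ) = 83.70 × 0.3250 ≈ 27.2 ng/mL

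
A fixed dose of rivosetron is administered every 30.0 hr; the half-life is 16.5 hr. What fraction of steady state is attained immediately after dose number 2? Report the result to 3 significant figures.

0.920

k = ln 2 / 16.5 = 0.04201 hr⁻¹
f_n = 1 − e^(−nkτ) = 1 − e^(−2 × 0.04201 × 30.0) = 1 − e^(−2.521) = 1 − 0.08042 ≈ 0.920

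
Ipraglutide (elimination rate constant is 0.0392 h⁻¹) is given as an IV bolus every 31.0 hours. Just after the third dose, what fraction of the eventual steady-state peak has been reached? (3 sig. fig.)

0.974

f_n = 1 − e^(−nkτ) = 1 − e^(−3 × 0.03920 × 31.0) = 1 − e^(−3.646) = 1 − 0.02611 ≈ 0.974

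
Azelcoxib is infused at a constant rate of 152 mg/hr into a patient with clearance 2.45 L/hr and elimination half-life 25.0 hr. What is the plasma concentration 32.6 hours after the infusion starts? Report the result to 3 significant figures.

36.9 µg/mL

Css = rate / CL = 152 / 2.45 = 62.04 µg/mL
k = ln 2 / 25.0 = 0.02773 hr⁻¹
C(t) = Css (1 − e^(−kt)) = 62.04 × (1 − e^(−0.9039)) = 62.04 × 0.5950 ≈ 36.9 µg/mL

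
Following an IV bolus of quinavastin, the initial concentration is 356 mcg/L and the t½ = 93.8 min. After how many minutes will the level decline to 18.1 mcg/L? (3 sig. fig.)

k = ln 2 / 93.8 = 0.007390 min⁻¹
C(t) = C₀ e^(−kt)  ⇒  t = ln(C₀/C) / k
t = ln(356/18.1) / 0.007390 = 2.979 / 0.007390 ≈ 403 minutes

403 minutes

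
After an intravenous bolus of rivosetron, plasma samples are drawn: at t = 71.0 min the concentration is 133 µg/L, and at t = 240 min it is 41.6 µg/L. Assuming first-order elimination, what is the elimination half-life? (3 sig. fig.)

101 minutes

k = ln(C₁/C₂) / (t₂ − t₁) = ln(133/41.6) / (240 − 71.0)
  = 1.162 / 169.0 = 0.006877 min⁻¹
t½ = ln 2 / k = ln 2 / 0.006877 ≈ 101 minutes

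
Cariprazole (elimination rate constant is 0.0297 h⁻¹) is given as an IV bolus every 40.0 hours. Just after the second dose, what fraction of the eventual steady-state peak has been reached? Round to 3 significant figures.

f_n = 1 − e^(−nkτ) = 1 − e^(−2 × 0.02970 × 40.0) = 1 − e^(−2.376) = 1 − 0.09292 ≈ 0.907

0.907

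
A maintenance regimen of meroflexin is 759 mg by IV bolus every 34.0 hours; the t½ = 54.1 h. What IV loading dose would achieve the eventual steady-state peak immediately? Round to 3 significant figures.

2150 mg

k = ln 2 / 54.1 = 0.01281 h⁻¹
Accumulation ratio R = 1 / (1 − e^(−kτ)) = 1 / (1 − e^(−0.01281×34.0)) = 1 / (1 − 0.6469) = 2.832
Loading dose = maintenance dose × R = 759 × 2.832 ≈ 2150 mg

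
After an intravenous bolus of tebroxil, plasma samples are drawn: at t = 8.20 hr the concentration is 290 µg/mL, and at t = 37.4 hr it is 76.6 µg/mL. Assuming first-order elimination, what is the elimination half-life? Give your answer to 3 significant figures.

k = ln(C₁/C₂) / (t₂ − t₁) = ln(290/76.6) / (37.4 − 8.20)
  = 1.331 / 29.20 = 0.04559 hr⁻¹
t½ = ln 2 / k = ln 2 / 0.04559 ≈ 15.2 hours

15.2 hours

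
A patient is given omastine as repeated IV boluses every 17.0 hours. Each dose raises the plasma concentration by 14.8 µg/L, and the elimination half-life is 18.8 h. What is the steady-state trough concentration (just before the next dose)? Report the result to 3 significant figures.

k = ln 2 / 18.8 = 0.03687 h⁻¹
Fraction remaining after one interval: e^(−kτ) = e^(−0.03687 × 17.0) = 0.5343
R = 1 / (1 − 0.5343) = 2.147
Css,max = 14.8 × 2.147 = 31.78 µg/L
Css,min = Css,max × e^(−kτ) = 31.78 × 0.5343 ≈ 17.0 µg/L

17.0 µg/L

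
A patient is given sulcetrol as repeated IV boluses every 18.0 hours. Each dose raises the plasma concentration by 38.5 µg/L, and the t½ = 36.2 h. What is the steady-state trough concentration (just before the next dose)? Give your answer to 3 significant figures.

93.6 µg/L

k = ln 2 / 36.2 = 0.01915 h⁻¹
Fraction remaining after one interval: e^(−kτ) = e^(−0.01915 × 18.0) = 0.7085
R = 1 / (1 − 0.7085) = 3.430
Css,max = 38.5 × 3.430 = 132.1 µg/L
Css,min = Css,max × e^(−kτ) = 132.1 × 0.7085 ≈ 93.6 µg/L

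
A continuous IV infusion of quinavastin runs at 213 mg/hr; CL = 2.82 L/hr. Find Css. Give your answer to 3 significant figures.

Css = infusion rate / CL = 213 / 2.82 ≈ 75.5 µg/mL

75.5 µg/mL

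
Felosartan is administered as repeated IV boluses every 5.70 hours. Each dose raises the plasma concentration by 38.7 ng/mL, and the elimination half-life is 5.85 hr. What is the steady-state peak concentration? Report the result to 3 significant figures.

k = ln 2 / 5.85 = 0.1185 hr⁻¹
Fraction remaining after one interval: e^(−kτ) = e^(−0.1185 × 5.70) = 0.5090
R = 1 / (1 − 0.5090) = 2.037
Css,max = 38.7 × 2.037 ≈ 78.8 ng/mL

78.8 ng/mL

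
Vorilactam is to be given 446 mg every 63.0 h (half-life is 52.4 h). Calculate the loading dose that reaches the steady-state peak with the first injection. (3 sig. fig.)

789 mg

k = ln 2 / 52.4 = 0.01323 h⁻¹
Accumulation ratio R = 1 / (1 − e^(−kτ)) = 1 / (1 − e^(−0.01323×63.0)) = 1 / (1 − 0.4346) = 1.769
Loading dose = maintenance dose × R = 446 × 1.769 ≈ 789 mg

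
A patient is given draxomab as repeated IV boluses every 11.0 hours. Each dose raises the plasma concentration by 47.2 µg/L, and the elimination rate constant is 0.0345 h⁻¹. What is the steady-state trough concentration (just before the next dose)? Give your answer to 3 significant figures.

102 µg/L

Fraction remaining after one interval: e^(−kτ) = e^(−0.03450 × 11.0) = 0.6842
R = 1 / (1 − 0.6842) = 3.167
Css,max = 47.2 × 3.167 = 149.5 µg/L
Css,min = Css,max × e^(−kτ) = 149.5 × 0.6842 ≈ 102 µg/L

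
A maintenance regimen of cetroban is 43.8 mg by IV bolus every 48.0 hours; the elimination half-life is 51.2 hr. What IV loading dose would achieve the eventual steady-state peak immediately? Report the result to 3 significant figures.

91.7 mg

k = ln 2 / 51.2 = 0.01354 hr⁻¹
Accumulation ratio R = 1 / (1 − e^(−kτ)) = 1 / (1 − e^(−0.01354×48.0)) = 1 / (1 − 0.5221) = 2.093
Loading dose = maintenance dose × R = 43.8 × 2.093 ≈ 91.7 mg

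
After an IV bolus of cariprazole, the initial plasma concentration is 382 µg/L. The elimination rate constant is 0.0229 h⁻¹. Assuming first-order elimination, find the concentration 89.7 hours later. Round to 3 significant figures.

C(t) = C₀ e^(−kt) = 382 × e^(−0.02290 × 89.7) = 382 × e^(−2.054) = 382 × 0.1282 ≈ 49.0 µg/L

49.0 µg/L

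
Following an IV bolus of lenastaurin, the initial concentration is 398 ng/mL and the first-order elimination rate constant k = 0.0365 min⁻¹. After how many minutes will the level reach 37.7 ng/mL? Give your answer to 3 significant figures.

C(t) = C₀ e^(−kt)  ⇒  t = ln(C₀/C) / k
t = ln(398/37.7) / 0.03650 = 2.357 / 0.03650 ≈ 64.6 minutes

64.6 minutes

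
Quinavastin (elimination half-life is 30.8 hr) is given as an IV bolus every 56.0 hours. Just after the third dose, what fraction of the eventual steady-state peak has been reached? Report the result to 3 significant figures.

0.977

k = ln 2 / 30.8 = 0.02250 hr⁻¹
f_n = 1 − e^(−nkτ) = 1 − e^(−3 × 0.02250 × 56.0) = 1 − e^(−3.781) = 1 − 0.02280 ≈ 0.977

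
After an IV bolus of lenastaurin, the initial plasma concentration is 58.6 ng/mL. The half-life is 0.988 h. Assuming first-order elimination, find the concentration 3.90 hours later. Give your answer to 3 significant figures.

3.80 ng/mL

k = ln 2 / 0.988 = 0.7016 h⁻¹
3.90 h is 3.947 half-lives, so C = 58.6 × (1/2)^3.947 = 58.6 × 0.06482 ≈ 3.80 ng/mL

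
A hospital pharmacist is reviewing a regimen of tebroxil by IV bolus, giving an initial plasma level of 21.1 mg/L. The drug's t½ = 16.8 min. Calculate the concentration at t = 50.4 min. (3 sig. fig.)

2.64 mg/L

k = ln 2 / 16.8 = 0.04126 min⁻¹
C(t) = C₀ e^(−kt) = 21.1 × e^(−0.04126 × 50.4) = 21.1 × e^(−2.079) = 21.1 × 0.1250 ≈ 2.64 mg/L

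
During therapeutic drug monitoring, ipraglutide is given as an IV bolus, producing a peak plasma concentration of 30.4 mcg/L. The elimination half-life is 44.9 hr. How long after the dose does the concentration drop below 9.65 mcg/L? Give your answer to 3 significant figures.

74.3 hours

k = ln 2 / 44.9 = 0.01544 hr⁻¹
C(t) = C₀ e^(−kt)  ⇒  t = ln(C₀/C) / k
t = ln(30.4/9.65) / 0.01544 = 1.147 / 0.01544 ≈ 74.3 hours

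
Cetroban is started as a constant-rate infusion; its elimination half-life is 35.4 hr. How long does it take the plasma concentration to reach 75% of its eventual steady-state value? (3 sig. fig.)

70.8 hours

k = ln 2 / 35.4 = 0.01958 hr⁻¹
f = 1 − e^(−kt)  ⇒  t = −ln(1 − f) / k
t = −ln(1 − 0.75) / 0.01958 = 1.386 / 0.01958 ≈ 70.8 hours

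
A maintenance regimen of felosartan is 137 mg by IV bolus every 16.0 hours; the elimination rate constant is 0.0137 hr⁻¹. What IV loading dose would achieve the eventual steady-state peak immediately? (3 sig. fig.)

Accumulation ratio R = 1 / (1 − e^(−kτ)) = 1 / (1 − e^(−0.01370×16.0)) = 1 / (1 − 0.8032) = 5.080
Loading dose = maintenance dose × R = 137 × 5.080 ≈ 696 mg

696 mg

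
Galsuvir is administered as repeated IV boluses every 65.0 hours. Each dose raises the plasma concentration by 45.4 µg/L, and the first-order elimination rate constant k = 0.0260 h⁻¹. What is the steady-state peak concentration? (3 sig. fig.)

55.7 µg/L

Fraction remaining after one interval: e^(−kτ) = e^(−0.02600 × 65.0) = 0.1845
R = 1 / (1 − 0.1845) = 1.226
Css,max = 45.4 × 1.226 ≈ 55.7 µg/L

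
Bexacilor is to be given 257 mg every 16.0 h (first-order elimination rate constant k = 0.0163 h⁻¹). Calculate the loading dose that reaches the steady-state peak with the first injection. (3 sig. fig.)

Accumulation ratio R = 1 / (1 − e^(−kτ)) = 1 / (1 − e^(−0.01630×16.0)) = 1 / (1 − 0.7704) = 4.356
Loading dose = maintenance dose × R = 257 × 4.356 ≈ 1120 mg

1120 mg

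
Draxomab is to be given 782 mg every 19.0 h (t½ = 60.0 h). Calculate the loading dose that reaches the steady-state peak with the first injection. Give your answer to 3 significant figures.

k = ln 2 / 60.0 = 0.01155 h⁻¹
Accumulation ratio R = 1 / (1 − e^(−kτ)) = 1 / (1 − e^(−0.01155×19.0)) = 1 / (1 − 0.8029) = 5.074
Loading dose = maintenance dose × R = 782 × 5.074 ≈ 3970 mg

3970 mg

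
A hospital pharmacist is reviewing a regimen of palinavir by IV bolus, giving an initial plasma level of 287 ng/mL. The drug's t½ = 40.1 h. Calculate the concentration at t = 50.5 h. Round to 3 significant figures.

120 ng/mL

k = ln 2 / 40.1 = 0.01729 h⁻¹
50.5 h is 1.259 half-lives, so C = 287 × (1/2)^1.259 = 287 × 0.4177 ≈ 120 ng/mL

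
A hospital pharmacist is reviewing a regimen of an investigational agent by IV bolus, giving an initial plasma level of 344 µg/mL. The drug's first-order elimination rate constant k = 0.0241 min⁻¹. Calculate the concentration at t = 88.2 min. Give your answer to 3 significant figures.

41.1 µg/mL

C(t) = C₀ e^(−kt) = 344 × e^(−0.02410 × 88.2) = 344 × e^(−2.126) = 344 × 0.1194 ≈ 41.1 µg/mL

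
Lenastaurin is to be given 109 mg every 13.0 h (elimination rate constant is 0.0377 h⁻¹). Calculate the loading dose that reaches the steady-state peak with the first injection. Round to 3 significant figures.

Accumulation ratio R = 1 / (1 − e^(−kτ)) = 1 / (1 − e^(−0.03770×13.0)) = 1 / (1 − 0.6126) = 2.581
Loading dose = maintenance dose × R = 109 × 2.581 ≈ 281 mg

281 mg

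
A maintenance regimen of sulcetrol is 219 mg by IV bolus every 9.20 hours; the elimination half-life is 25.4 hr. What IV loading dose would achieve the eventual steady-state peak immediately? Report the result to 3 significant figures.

986 mg

k = ln 2 / 25.4 = 0.02729 hr⁻¹
Accumulation ratio R = 1 / (1 − e^(−kτ)) = 1 / (1 − e^(−0.02729×9.20)) = 1 / (1 − 0.7780) = 4.504
Loading dose = maintenance dose × R = 219 × 4.504 ≈ 986 mg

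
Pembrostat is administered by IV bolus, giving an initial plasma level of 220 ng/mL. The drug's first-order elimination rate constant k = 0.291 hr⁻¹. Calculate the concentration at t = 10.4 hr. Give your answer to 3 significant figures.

C(t) = C₀ e^(−kt) = 220 × e^(−0.2910 × 10.4) = 220 × e^(−3.026) = 220 × 0.04849 ≈ 10.7 ng/mL

10.7 ng/mL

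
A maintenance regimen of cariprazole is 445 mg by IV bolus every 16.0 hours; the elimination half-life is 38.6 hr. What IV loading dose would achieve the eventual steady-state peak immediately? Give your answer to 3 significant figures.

1780 mg

k = ln 2 / 38.6 = 0.01796 hr⁻¹
Accumulation ratio R = 1 / (1 − e^(−kτ)) = 1 / (1 − e^(−0.01796×16.0)) = 1 / (1 − 0.7503) = 4.004
Loading dose = maintenance dose × R = 445 × 4.004 ≈ 1780 mg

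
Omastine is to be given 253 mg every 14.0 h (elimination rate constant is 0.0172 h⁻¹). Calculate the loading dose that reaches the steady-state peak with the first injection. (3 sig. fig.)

1180 mg

Accumulation ratio R = 1 / (1 − e^(−kτ)) = 1 / (1 − e^(−0.01720×14.0)) = 1 / (1 − 0.7860) = 4.673
Loading dose = maintenance dose × R = 253 × 4.673 ≈ 1180 mg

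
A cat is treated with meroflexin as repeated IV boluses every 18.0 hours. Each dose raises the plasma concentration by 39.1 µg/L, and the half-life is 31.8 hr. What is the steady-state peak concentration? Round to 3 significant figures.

120 µg/L

k = ln 2 / 31.8 = 0.02180 hr⁻¹
Fraction remaining after one interval: e^(−kτ) = e^(−0.02180 × 18.0) = 0.6755
R = 1 / (1 − 0.6755) = 3.081
Css,max = 39.1 × 3.081 ≈ 120 µg/L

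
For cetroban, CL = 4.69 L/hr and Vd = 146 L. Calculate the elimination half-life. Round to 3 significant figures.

21.6 hours

k = CL / V = 4.69 / 146 = 0.03212 hr⁻¹
t½ = ln 2 / k = ln 2 / 0.03212 ≈ 21.6 hours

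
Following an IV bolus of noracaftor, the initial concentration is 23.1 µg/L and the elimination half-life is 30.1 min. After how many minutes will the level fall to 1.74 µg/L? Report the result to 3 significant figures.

112 minutes

k = ln 2 / 30.1 = 0.02303 min⁻¹
C(t) = C₀ e^(−kt)  ⇒  t = ln(C₀/C) / k
t = ln(23.1/1.74) / 0.02303 = 2.586 / 0.02303 ≈ 112 minutes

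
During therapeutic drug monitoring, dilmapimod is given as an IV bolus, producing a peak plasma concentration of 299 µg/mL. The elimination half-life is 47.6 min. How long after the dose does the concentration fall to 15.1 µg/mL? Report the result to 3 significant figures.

k = ln 2 / 47.6 = 0.01456 min⁻¹
C(t) = C₀ e^(−kt)  ⇒  t = ln(C₀/C) / k
t = ln(299/15.1) / 0.01456 = 2.986 / 0.01456 ≈ 205 minutes

205 minutes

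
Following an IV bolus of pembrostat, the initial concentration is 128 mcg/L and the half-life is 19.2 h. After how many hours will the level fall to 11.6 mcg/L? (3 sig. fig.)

k = ln 2 / 19.2 = 0.03610 h⁻¹
C(t) = C₀ e^(−kt)  ⇒  t = ln(C₀/C) / k
t = ln(128/11.6) / 0.03610 = 2.401 / 0.03610 ≈ 66.5 hours

66.5 hours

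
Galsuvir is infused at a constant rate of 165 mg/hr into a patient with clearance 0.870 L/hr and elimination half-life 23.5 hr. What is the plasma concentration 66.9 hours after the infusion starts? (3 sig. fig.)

163 mg/L

Css = rate / CL = 165 / 0.870 = 189.7 mg/L
k = ln 2 / 23.5 = 0.02950 hr⁻¹
C(t) = Css (1 − e^(−kt)) = 189.7 × (1 − e^(−1.973)) = 189.7 × 0.8610 ≈ 163 mg/L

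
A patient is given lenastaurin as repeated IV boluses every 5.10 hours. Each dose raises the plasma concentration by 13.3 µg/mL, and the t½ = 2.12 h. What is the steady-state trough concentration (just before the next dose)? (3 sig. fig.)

k = ln 2 / 2.12 = 0.3270 h⁻¹
Fraction remaining after one interval: e^(−kτ) = e^(−0.3270 × 5.10) = 0.1887
R = 1 / (1 − 0.1887) = 1.233
Css,max = 13.3 × 1.233 = 16.39 µg/mL
Css,min = Css,max × e^(−kτ) = 16.39 × 0.1887 ≈ 3.09 µg/mL

3.09 µg/mL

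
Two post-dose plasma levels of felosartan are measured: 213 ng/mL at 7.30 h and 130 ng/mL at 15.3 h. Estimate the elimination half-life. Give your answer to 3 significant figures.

11.2 hours

k = ln(C₁/C₂) / (t₂ − t₁) = ln(213/130) / (15.3 − 7.30)
  = 0.4938 / 8.000 = 0.06172 h⁻¹
t½ = ln 2 / k = ln 2 / 0.06172 ≈ 11.2 hours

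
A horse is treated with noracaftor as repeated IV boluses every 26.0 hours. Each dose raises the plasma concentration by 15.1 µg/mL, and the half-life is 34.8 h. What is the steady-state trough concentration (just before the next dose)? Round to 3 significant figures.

22.3 µg/mL

k = ln 2 / 34.8 = 0.01992 h⁻¹
Fraction remaining after one interval: e^(−kτ) = e^(−0.01992 × 26.0) = 0.5958
R = 1 / (1 − 0.5958) = 2.474
Css,max = 15.1 × 2.474 = 37.36 µg/mL
Css,min = Css,max × e^(−kτ) = 37.36 × 0.5958 ≈ 22.3 µg/mL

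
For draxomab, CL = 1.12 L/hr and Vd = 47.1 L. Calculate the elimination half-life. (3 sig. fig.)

k = CL / V = 1.12 / 47.1 = 0.02378 hr⁻¹
t½ = ln 2 / k = ln 2 / 0.02378 ≈ 29.1 hours

29.1 hours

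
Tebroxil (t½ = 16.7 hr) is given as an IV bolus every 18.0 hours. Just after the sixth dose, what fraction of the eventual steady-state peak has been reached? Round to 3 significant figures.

0.989

k = ln 2 / 16.7 = 0.04151 hr⁻¹
f_n = 1 − e^(−nkτ) = 1 − e^(−6 × 0.04151 × 18.0) = 1 − e^(−4.483) = 1 − 0.01130 ≈ 0.989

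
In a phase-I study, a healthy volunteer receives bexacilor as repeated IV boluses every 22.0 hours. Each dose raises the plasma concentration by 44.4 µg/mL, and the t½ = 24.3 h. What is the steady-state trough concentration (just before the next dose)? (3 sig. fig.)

k = ln 2 / 24.3 = 0.02852 h⁻¹
Fraction remaining after one interval: e^(−kτ) = e^(−0.02852 × 22.0) = 0.5339
R = 1 / (1 − 0.5339) = 2.145
Css,max = 44.4 × 2.145 = 95.26 µg/mL
Css,min = Css,max × e^(−kτ) = 95.26 × 0.5339 ≈ 50.9 µg/mL

50.9 µg/mL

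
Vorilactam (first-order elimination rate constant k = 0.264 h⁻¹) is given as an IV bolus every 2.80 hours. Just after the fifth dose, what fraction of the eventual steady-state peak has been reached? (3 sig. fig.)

0.975

f_n = 1 − e^(−nkτ) = 1 − e^(−5 × 0.2640 × 2.80) = 1 − e^(−3.696) = 1 − 0.02482 ≈ 0.975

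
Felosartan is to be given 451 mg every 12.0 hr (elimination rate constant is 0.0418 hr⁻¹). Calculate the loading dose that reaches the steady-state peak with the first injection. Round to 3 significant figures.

1140 mg

Accumulation ratio R = 1 / (1 − e^(−kτ)) = 1 / (1 − e^(−0.04180×12.0)) = 1 / (1 − 0.6056) = 2.535
Loading dose = maintenance dose × R = 451 × 2.535 ≈ 1140 mg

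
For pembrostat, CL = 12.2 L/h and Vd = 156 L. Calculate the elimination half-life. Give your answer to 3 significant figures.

k = CL / V = 12.2 / 156 = 0.07821 h⁻¹
t½ = ln 2 / k = ln 2 / 0.07821 ≈ 8.86 hours

8.86 hours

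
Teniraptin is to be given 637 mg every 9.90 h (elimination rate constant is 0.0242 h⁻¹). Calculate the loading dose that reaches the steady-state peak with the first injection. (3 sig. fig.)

Accumulation ratio R = 1 / (1 − e^(−kτ)) = 1 / (1 − e^(−0.02420×9.90)) = 1 / (1 − 0.7870) = 4.694
Loading dose = maintenance dose × R = 637 × 4.694 ≈ 2990 mg

2990 mg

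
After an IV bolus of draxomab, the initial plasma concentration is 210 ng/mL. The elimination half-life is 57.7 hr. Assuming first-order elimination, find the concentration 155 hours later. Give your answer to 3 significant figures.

32.6 ng/mL

k = ln 2 / 57.7 = 0.01201 hr⁻¹
C(t) = C₀ e^(−kt) = 210 × e^(−0.01201 × 155) = 210 × e^(−1.862) = 210 × 0.1554 ≈ 32.6 ng/mL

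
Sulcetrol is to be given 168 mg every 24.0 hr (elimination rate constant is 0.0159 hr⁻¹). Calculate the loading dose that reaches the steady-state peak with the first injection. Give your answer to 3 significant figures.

Accumulation ratio R = 1 / (1 − e^(−kτ)) = 1 / (1 − e^(−0.01590×24.0)) = 1 / (1 − 0.6828) = 3.152
Loading dose = maintenance dose × R = 168 × 3.152 ≈ 530 mg

530 mg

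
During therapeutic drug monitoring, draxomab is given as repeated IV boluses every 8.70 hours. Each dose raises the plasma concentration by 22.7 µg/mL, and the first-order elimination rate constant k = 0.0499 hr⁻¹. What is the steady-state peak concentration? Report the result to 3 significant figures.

Fraction remaining after one interval: e^(−kτ) = e^(−0.04990 × 8.70) = 0.6478
R = 1 / (1 − 0.6478) = 2.840
Css,max = 22.7 × 2.840 ≈ 64.5 µg/mL

64.5 µg/mL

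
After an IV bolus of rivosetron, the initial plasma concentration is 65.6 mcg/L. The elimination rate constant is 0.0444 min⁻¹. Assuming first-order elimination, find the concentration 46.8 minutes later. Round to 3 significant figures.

C(t) = C₀ e^(−kt) = 65.6 × e^(−0.04440 × 46.8) = 65.6 × e^(−2.078) = 65.6 × 0.1252 ≈ 8.21 mcg/L

8.21 mcg/L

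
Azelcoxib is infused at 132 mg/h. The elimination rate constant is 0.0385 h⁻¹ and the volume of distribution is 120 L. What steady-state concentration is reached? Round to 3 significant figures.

CL = k · V = 0.0385 × 120 = 4.620 L/h
Css = rate / CL = 132 / 4.620 ≈ 28.6 µg/mL

28.6 µg/mL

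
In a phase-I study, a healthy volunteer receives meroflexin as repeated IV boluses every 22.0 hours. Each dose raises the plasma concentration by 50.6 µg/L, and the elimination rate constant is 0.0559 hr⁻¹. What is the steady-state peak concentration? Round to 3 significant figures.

71.5 µg/L

Fraction remaining after one interval: e^(−kτ) = e^(−0.05590 × 22.0) = 0.2924
R = 1 / (1 − 0.2924) = 1.413
Css,max = 50.6 × 1.413 ≈ 71.5 µg/L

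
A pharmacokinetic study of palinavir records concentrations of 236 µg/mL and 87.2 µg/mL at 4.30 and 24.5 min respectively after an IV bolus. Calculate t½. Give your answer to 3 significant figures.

14.1 minutes

k = ln(C₁/C₂) / (t₂ − t₁) = ln(236/87.2) / (24.5 − 4.30)
  = 0.9956 / 20.20 = 0.04929 min⁻¹
t½ = ln 2 / k = ln 2 / 0.04929 ≈ 14.1 minutes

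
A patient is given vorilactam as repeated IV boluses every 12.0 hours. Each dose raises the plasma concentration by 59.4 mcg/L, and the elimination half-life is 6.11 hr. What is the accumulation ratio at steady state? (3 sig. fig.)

k = ln 2 / 6.11 = 0.1134 hr⁻¹
Fraction remaining after one interval: e^(−kτ) = e^(−0.1134 × 12.0) = 0.2563
R = 1 / (1 − 0.2563) = 1 / 0.7437 ≈ 1.34

1.34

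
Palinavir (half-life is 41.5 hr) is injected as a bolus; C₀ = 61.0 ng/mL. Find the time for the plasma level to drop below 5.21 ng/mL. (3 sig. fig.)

147 hours

k = ln 2 / 41.5 = 0.01670 hr⁻¹
C(t) = C₀ e^(−kt)  ⇒  t = ln(C₀/C) / k
t = ln(61.0/5.21) / 0.01670 = 2.460 / 0.01670 ≈ 147 hours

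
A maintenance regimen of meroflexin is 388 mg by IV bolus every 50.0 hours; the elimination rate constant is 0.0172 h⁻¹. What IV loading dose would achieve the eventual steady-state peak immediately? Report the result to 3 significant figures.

673 mg

Accumulation ratio R = 1 / (1 − e^(−kτ)) = 1 / (1 − e^(−0.01720×50.0)) = 1 / (1 − 0.4232) = 1.734
Loading dose = maintenance dose × R = 388 × 1.734 ≈ 673 mg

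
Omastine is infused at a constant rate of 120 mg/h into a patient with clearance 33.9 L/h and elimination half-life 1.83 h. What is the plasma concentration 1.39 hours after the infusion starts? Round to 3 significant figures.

1.45 mg/L

Css = rate / CL = 120 / 33.9 = 3.540 mg/L
k = ln 2 / 1.83 = 0.3788 h⁻¹
C(t) = Css (1 − e^(−kt)) = 3.540 × (1 − e^(−0.5265)) = 3.540 × 0.4093 ≈ 1.45 mg/L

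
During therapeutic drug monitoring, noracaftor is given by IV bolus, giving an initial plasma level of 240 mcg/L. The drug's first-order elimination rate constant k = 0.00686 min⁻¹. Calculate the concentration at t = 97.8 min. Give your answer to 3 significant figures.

123 mcg/L

C(t) = C₀ e^(−kt) = 240 × e^(−0.006860 × 97.8) = 240 × e^(−0.6709) = 240 × 0.5112 ≈ 123 mcg/L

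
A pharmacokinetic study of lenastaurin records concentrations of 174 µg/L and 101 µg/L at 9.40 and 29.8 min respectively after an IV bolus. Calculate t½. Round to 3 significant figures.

26.0 minutes

k = ln(C₁/C₂) / (t₂ − t₁) = ln(174/101) / (29.8 − 9.40)
  = 0.5439 / 20.40 = 0.02666 min⁻¹
t½ = ln 2 / k = ln 2 / 0.02666 ≈ 26.0 minutes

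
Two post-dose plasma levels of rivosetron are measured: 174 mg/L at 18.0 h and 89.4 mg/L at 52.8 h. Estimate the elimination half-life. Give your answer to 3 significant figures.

36.2 hours

k = ln(C₁/C₂) / (t₂ − t₁) = ln(174/89.4) / (52.8 − 18.0)
  = 0.6659 / 34.80 = 0.01914 h⁻¹
t½ = ln 2 / k = ln 2 / 0.01914 ≈ 36.2 hours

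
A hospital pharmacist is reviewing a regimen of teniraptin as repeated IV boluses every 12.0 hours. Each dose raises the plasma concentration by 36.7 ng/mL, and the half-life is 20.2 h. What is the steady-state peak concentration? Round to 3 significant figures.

109 ng/mL

k = ln 2 / 20.2 = 0.03431 h⁻¹
Fraction remaining after one interval: e^(−kτ) = e^(−0.03431 × 12.0) = 0.6625
R = 1 / (1 − 0.6625) = 2.963
Css,max = 36.7 × 2.963 ≈ 109 ng/mL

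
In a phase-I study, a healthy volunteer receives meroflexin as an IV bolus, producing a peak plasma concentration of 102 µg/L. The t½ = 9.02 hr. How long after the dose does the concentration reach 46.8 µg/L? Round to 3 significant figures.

10.1 hours

k = ln 2 / 9.02 = 0.07685 hr⁻¹
C(t) = C₀ e^(−kt)  ⇒  t = ln(C₀/C) / k
t = ln(102/46.8) / 0.07685 = 0.7791 / 0.07685 ≈ 10.1 hours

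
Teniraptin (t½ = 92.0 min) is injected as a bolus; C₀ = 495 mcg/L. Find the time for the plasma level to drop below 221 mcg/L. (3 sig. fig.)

107 minutes

k = ln 2 / 92.0 = 0.007534 min⁻¹
C(t) = C₀ e^(−kt)  ⇒  t = ln(C₀/C) / k
t = ln(495/221) / 0.007534 = 0.8064 / 0.007534 ≈ 107 minutes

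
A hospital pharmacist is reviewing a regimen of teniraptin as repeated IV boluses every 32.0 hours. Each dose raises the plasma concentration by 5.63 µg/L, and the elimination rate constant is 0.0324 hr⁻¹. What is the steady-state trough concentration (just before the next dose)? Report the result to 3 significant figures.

Fraction remaining after one interval: e^(−kτ) = e^(−0.03240 × 32.0) = 0.3546
R = 1 / (1 − 0.3546) = 1.549
Css,max = 5.63 × 1.549 = 8.723 µg/L
Css,min = Css,max × e^(−kτ) = 8.723 × 0.3546 ≈ 3.09 µg/L

3.09 µg/L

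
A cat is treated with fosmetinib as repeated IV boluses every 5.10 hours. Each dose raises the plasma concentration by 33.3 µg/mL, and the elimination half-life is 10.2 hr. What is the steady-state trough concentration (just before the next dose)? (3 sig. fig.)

k = ln 2 / 10.2 = 0.06796 hr⁻¹
Fraction remaining after one interval: e^(−kτ) = e^(−0.06796 × 5.10) = 0.7071
R = 1 / (1 − 0.7071) = 3.414
Css,max = 33.3 × 3.414 = 113.7 µg/mL
Css,min = Css,max × e^(−kτ) = 113.7 × 0.7071 ≈ 80.4 µg/mL

80.4 µg/mL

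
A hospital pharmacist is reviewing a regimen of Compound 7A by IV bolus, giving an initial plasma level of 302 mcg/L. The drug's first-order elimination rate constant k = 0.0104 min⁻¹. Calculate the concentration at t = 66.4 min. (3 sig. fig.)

151 mcg/L

C(t) = C₀ e^(−kt) = 302 × e^(−0.01040 × 66.4) = 302 × e^(−0.6906) = 302 × 0.5013 ≈ 151 mcg/L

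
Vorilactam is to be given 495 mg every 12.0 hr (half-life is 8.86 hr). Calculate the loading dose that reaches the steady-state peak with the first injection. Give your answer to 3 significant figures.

813 mg

k = ln 2 / 8.86 = 0.07823 hr⁻¹
Accumulation ratio R = 1 / (1 − e^(−kτ)) = 1 / (1 − e^(−0.07823×12.0)) = 1 / (1 − 0.3911) = 1.642
Loading dose = maintenance dose × R = 495 × 1.642 ≈ 813 mg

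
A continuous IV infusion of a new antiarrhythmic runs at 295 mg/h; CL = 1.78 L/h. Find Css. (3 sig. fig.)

166 µg/mL

Css = infusion rate / CL = 295 / 1.78 ≈ 166 µg/mL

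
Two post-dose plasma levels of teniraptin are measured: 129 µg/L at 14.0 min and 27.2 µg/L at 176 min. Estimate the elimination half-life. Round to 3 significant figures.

72.1 minutes

k = ln(C₁/C₂) / (t₂ − t₁) = ln(129/27.2) / (176 − 14.0)
  = 1.557 / 162.0 = 0.009609 min⁻¹
t½ = ln 2 / k = ln 2 / 0.009609 ≈ 72.1 minutes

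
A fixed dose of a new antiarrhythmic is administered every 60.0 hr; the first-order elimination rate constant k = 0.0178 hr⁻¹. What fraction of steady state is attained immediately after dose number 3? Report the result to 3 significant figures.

0.959

f_n = 1 − e^(−nkτ) = 1 − e^(−3 × 0.01780 × 60.0) = 1 − e^(−3.204) = 1 − 0.04060 ≈ 0.959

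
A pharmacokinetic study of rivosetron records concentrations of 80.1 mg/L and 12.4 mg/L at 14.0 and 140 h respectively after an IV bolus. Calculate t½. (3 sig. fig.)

46.8 hours

k = ln(C₁/C₂) / (t₂ − t₁) = ln(80.1/12.4) / (140 − 14.0)
  = 1.866 / 126.0 = 0.01481 h⁻¹
t½ = ln 2 / k = ln 2 / 0.01481 ≈ 46.8 hours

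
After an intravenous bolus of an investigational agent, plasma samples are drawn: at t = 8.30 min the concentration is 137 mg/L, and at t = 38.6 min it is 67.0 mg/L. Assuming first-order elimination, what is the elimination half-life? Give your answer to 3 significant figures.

29.4 minutes

k = ln(C₁/C₂) / (t₂ − t₁) = ln(137/67.0) / (38.6 − 8.30)
  = 0.7153 / 30.30 = 0.02361 min⁻¹
t½ = ln 2 / k = ln 2 / 0.02361 ≈ 29.4 minutes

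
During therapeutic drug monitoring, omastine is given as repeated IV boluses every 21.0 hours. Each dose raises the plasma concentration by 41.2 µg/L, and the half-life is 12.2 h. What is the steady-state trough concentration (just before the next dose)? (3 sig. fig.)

17.9 µg/L

k = ln 2 / 12.2 = 0.05682 h⁻¹
Fraction remaining after one interval: e^(−kτ) = e^(−0.05682 × 21.0) = 0.3033
R = 1 / (1 − 0.3033) = 1.435
Css,max = 41.2 × 1.435 = 59.13 µg/L
Css,min = Css,max × e^(−kτ) = 59.13 × 0.3033 ≈ 17.9 µg/L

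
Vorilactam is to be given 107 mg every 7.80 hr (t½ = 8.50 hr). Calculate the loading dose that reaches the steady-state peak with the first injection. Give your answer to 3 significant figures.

k = ln 2 / 8.50 = 0.08155 hr⁻¹
Accumulation ratio R = 1 / (1 − e^(−kτ)) = 1 / (1 − e^(−0.08155×7.80)) = 1 / (1 − 0.5294) = 2.125
Loading dose = maintenance dose × R = 107 × 2.125 ≈ 227 mg

227 mg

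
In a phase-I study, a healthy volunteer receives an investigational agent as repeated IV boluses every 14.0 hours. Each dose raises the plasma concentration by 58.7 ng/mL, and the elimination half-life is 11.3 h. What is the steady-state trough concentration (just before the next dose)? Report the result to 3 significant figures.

k = ln 2 / 11.3 = 0.06134 h⁻¹
Fraction remaining after one interval: e^(−kτ) = e^(−0.06134 × 14.0) = 0.4237
R = 1 / (1 − 0.4237) = 1.735
Css,max = 58.7 × 1.735 = 101.9 ng/mL
Css,min = Css,max × e^(−kτ) = 101.9 × 0.4237 ≈ 43.2 ng/mL

43.2 ng/mL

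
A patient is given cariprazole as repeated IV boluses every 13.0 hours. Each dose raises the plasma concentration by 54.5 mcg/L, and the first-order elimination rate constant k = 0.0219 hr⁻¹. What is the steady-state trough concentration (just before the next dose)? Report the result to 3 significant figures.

Fraction remaining after one interval: e^(−kτ) = e^(−0.02190 × 13.0) = 0.7522
R = 1 / (1 − 0.7522) = 4.036
Css,max = 54.5 × 4.036 = 220.0 mcg/L
Css,min = Css,max × e^(−kτ) = 220.0 × 0.7522 ≈ 165 mcg/L

165 mcg/L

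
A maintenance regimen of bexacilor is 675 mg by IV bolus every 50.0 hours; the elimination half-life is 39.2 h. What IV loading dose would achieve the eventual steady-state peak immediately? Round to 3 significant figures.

k = ln 2 / 39.2 = 0.01768 h⁻¹
Accumulation ratio R = 1 / (1 − e^(−kτ)) = 1 / (1 − e^(−0.01768×50.0)) = 1 / (1 − 0.4131) = 1.704
Loading dose = maintenance dose × R = 675 × 1.704 ≈ 1150 mg

1150 mg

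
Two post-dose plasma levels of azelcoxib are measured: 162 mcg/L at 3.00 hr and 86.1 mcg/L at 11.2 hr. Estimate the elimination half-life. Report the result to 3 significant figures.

8.99 hours

k = ln(C₁/C₂) / (t₂ − t₁) = ln(162/86.1) / (11.2 − 3.00)
  = 0.6321 / 8.200 = 0.07708 hr⁻¹
t½ = ln 2 / k = ln 2 / 0.07708 ≈ 8.99 hours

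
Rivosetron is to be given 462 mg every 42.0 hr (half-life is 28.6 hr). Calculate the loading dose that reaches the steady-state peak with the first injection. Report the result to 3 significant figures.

k = ln 2 / 28.6 = 0.02424 hr⁻¹
Accumulation ratio R = 1 / (1 − e^(−kτ)) = 1 / (1 − e^(−0.02424×42.0)) = 1 / (1 − 0.3613) = 1.566
Loading dose = maintenance dose × R = 462 × 1.566 ≈ 723 mg

723 mg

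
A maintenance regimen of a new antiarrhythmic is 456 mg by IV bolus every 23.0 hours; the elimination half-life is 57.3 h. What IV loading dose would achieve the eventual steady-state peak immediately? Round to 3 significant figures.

1880 mg

k = ln 2 / 57.3 = 0.01210 h⁻¹
Accumulation ratio R = 1 / (1 − e^(−kτ)) = 1 / (1 − e^(−0.01210×23.0)) = 1 / (1 − 0.7571) = 4.117
Loading dose = maintenance dose × R = 456 × 4.117 ≈ 1880 mg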